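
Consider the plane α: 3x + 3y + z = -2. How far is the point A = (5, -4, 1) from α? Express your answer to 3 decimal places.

1.376

n·A − d = (3)·(5) + (3)·(-4) + (1)·(1) − (-2) = 6; |n| = √19.
Distance = |6| / √19 = 6/√19 ≈ 1.376.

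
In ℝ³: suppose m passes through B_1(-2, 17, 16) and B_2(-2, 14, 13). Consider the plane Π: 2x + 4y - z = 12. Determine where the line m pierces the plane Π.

A direction vector for m is B_2 − B_1 = (0, -3, -3).
Substitute r = (-2, 17, 16) + t(0, -3, -3) into the plane: 48 + (-9)t = 12, so t = 4.
Intersection: (-2, 17, 16) + 4·(0, -3, -3) = (-2, 5, 4).

(-2, 5, 4)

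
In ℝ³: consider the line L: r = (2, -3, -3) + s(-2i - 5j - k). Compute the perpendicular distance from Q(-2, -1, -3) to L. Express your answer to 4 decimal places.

4.4572

Taking (2, -3, -3) on L with direction v = (-2, -5, -1): w = Q − (2, -3, -3) = (-4, 2, 0), and w × v = (-2, -4, 24).
Distance = |w × v| / |v| = √596 / √30 ≈ 4.4572.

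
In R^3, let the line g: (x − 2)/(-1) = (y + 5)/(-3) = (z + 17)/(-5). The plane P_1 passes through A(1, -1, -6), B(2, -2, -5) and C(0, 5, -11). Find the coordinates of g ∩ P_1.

g has direction (-1, -3, -5) through (2, -5, -17).
AB = (1, -1, 1), AC = (-1, 6, -5); a normal to P_1 is AB × AC = (-1, 4, 5).
Using A: P_1 has equation -x + 4y + 5z = -35.
Substitute r = (2, -5, -17) + t(-1, -3, -5) into the plane: -107 + (-36)t = -35, so t = -2.
Intersection: (2, -5, -17) + (-2)·(-1, -3, -5) = (4, 1, -7).

(4, 1, -7)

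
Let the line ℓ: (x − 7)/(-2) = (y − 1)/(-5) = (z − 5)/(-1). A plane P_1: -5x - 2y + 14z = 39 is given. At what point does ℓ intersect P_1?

(5, -4, 4)

ℓ has direction (-2, -5, -1) through (7, 1, 5).
Substitute r = (7, 1, 5) + t(-2, -5, -1) into the plane: 33 + 6t = 39, so t = 1.
Intersection: (7, 1, 5) + 1·(-2, -5, -1) = (5, -4, 4).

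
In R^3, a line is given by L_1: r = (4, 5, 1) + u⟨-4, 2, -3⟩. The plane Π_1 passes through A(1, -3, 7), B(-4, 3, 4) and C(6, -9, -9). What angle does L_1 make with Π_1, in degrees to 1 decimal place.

AB = (-5, 6, -3), AC = (5, -6, -16); a normal to Π_1 is AB × AC = (-114, -95, 0).
Using A: Π_1 has equation -114x - 95y = 171.
sin θ = |n·v| / (|n||v|) = |266| / (√22021 · √29) = 0.33286.
θ ≈ 19.4°.

19.4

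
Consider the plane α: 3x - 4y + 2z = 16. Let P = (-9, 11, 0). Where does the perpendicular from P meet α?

(0, -1, 6)

Foot = P − λn with λ = (n·P − d)/|n|² = (-71 − 16)/29 = -3.
Foot = (-9, 11, 0) − (-3)·(3, -4, 2) = (0, -1, 6).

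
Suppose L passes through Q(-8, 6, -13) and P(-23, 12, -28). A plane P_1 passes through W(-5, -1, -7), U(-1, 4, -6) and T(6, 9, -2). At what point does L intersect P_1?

(-3, 4, -8)

A direction vector for L is P − Q = (-15, 6, -15).
WU = (4, 5, 1), WT = (11, 10, 5); a normal to P_1 is WU × WT = (15, -9, -15).
Using W: P_1 has equation 15x - 9y - 15z = 39.
Substitute r = (-8, 6, -13) + t(-15, 6, -15) into the plane: 21 + (-54)t = 39, so t = -1/3.
Intersection: (-8, 6, -13) + (-1/3)·(-15, 6, -15) = (-3, 4, -8).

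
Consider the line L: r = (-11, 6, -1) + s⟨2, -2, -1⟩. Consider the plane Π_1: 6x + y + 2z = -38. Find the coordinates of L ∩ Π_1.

(-5, 0, -4)

Substitute r = (-11, 6, -1) + t(2, -2, -1) into the plane: -62 + 8t = -38, so t = 3.
Intersection: (-11, 6, -1) + 3·(2, -2, -1) = (-5, 0, -4).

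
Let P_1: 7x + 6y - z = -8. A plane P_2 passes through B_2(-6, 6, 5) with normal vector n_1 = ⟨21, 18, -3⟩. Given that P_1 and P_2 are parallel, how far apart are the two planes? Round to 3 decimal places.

0.323

P_2: n_1·r = n_1·B_2 gives 21x + 18y - 3z = -33.
Rescale P_2 by 1/3: 7x + 6y - z = -11. Then distance = |-8 − (-11)| / √86 ≈ 0.323.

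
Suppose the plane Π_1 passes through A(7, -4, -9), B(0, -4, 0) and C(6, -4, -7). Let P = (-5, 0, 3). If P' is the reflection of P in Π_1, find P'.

AB = (-7, 0, 9), AC = (-1, 0, 2); a normal to Π_1 is AB × AC = (0, 5, 0).
Using A: Π_1 has equation 5y = -20.
λ = (n·P − d)/|n|² = (0 − (-20))/25 = 4/5.
Reflection = P − 2λn = (-5, 0, 3) − (8/5)·(0, 5, 0) = (-5, -8, 3).

(-5, -8, 3)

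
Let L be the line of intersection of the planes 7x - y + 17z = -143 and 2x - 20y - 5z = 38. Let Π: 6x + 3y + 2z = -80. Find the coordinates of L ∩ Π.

(-11, -2, -4)

Direction of L: (7, -1, 17) × (2, -20, -5) = (345, 69, -138).
A point on L: solving the two plane equations with x = 4 gives (4, 1, -10).
Substitute r = (4, 1, -10) + t(345, 69, -138) into the plane: 7 + 2001t = -80, so t = -1/23.
Intersection: (4, 1, -10) + (-1/23)·(345, 69, -138) = (-11, -2, -4).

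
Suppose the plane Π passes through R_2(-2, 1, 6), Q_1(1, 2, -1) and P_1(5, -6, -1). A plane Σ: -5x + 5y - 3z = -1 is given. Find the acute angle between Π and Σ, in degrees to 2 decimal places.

64.84

R_2Q_1 = (3, 1, -7), R_2P_1 = (7, -7, -7); a normal to Π is R_2Q_1 × R_2P_1 = (-56, -28, -28).
Using R_2: Π has equation -56x - 28y - 28z = -84.
cos θ = |n₁·n₂| / (|n₁||n₂|) = |224| / (√4704 · √59).
θ = arccos(0.42520) ≈ 64.84°.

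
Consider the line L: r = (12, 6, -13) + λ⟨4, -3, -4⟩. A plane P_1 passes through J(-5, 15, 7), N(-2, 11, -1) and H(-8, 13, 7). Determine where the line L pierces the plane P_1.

(4, 12, -5)

JN = (3, -4, -8), JH = (-3, -2, 0); a normal to P_1 is JN × JH = (-16, 24, -18).
Using J: P_1 has equation -16x + 24y - 18z = 314.
Substitute r = (12, 6, -13) + t(4, -3, -4) into the plane: 186 + (-64)t = 314, so t = -2.
Intersection: (12, 6, -13) + (-2)·(4, -3, -4) = (4, 12, -5).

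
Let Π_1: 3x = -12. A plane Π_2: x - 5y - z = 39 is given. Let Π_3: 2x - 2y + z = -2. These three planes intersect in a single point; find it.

(-4, -7, -8)

Solving the 3×3 linear system 3x = -12, x - 5y - z = 39, 2x - 2y + z = -2 (e.g. by elimination or Cramer's rule, determinant = -21) gives (-4, -7, -8).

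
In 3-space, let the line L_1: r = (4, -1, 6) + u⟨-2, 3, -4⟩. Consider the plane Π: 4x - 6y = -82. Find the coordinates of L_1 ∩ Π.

(-4, 11, -10)

Substitute r = (4, -1, 6) + t(-2, 3, -4) into the plane: 22 + (-26)t = -82, so t = 4.
Intersection: (4, -1, 6) + 4·(-2, 3, -4) = (-4, 11, -10).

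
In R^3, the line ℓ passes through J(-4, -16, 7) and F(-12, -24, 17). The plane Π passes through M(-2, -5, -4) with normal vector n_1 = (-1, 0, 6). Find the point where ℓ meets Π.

A direction vector for ℓ is F − J = (-8, -8, 10).
Π: n_1·r = n_1·M gives -x + 6z = -22.
Substitute r = (-4, -16, 7) + t(-8, -8, 10) into the plane: 46 + 68t = -22, so t = -1.
Intersection: (-4, -16, 7) + (-1)·(-8, -8, 10) = (4, -8, -3).

(4, -8, -3)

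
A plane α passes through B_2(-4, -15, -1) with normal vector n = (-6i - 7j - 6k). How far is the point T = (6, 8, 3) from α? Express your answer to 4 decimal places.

α: n·r = n·B_2 gives -6x - 7y - 6z = 135.
n·T − d = (-6)·(6) + (-7)·(8) + (-6)·(3) − 135 = -245; |n| = √121.
Distance = |-245| / √121 = 245/√121 ≈ 22.2727.

22.2727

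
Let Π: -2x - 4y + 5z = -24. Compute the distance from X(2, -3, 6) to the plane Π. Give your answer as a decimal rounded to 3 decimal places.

9.242

n·X − d = (-2)·(2) + (-4)·(-3) + (5)·(6) − (-24) = 62; |n| = √45.
Distance = |62| / √45 = 62/√45 ≈ 9.242.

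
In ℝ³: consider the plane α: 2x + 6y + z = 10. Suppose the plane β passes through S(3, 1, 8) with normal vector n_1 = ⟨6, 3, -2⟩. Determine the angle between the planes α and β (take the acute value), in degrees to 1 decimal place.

51.3

β: n_1·r = n_1·S gives 6x + 3y - 2z = 5.
cos θ = |n₁·n₂| / (|n₁||n₂|) = |28| / (√41 · √49).
θ = arccos(0.62470) ≈ 51.3°.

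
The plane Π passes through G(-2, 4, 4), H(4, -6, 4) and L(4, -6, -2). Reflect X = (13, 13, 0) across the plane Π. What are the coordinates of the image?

GH = (6, -10, 0), GL = (6, -10, -6); a normal to Π is GH × GL = (60, 36, 0).
Using G: Π has equation 60x + 36y = 24.
λ = (n·X − d)/|n|² = (1248 − 24)/4896 = 1/4.
Reflection = X − 2λn = (13, 13, 0) − (1/2)·(60, 36, 0) = (-17, -5, 0).

(-17, -5, 0)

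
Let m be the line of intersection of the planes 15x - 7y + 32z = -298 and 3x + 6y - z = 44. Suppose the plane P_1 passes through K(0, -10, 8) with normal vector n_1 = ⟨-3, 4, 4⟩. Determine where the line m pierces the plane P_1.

(0, 6, -8)

Direction of m: (15, -7, 32) × (3, 6, -1) = (-185, 111, 111).
A point on m: solving the two plane equations with x = 10 gives (10, 0, -14).
P_1: n_1·r = n_1·K gives -3x + 4y + 4z = -8.
Substitute r = (10, 0, -14) + t(-185, 111, 111) into the plane: -86 + 1443t = -8, so t = 2/37.
Intersection: (10, 0, -14) + (2/37)·(-185, 111, 111) = (0, 6, -8).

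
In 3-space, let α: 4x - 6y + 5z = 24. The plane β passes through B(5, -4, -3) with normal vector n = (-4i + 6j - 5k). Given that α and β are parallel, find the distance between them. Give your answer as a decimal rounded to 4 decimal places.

β: n·r = n·B gives -4x + 6y - 5z = -29.
Rescale β by 1/(-1): 4x - 6y + 5z = 29. Then distance = |24 − 29| / √77 ≈ 0.5698.

0.5698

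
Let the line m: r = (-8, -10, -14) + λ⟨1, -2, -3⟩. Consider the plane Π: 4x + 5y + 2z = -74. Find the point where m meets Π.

(-11, -4, -5)

Substitute r = (-8, -10, -14) + t(1, -2, -3) into the plane: -110 + (-12)t = -74, so t = -3.
Intersection: (-8, -10, -14) + (-3)·(1, -2, -3) = (-11, -4, -5).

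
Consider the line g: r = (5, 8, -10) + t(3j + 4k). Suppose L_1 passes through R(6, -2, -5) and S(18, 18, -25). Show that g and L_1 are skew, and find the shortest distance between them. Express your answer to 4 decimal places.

5.2523

A direction vector for L_1 is S − R = (12, 20, -20).
Common perpendicular direction n = (0, 3, 4) × (12, 20, -20) = (-140, 48, -36).
With w = (6, -2, -5) − (5, 8, -10) = (1, -10, 5), w · n = -800.
Since n ≠ 0 the lines are not parallel, and w · n = -800 ≠ 0 so they do not intersect; hence they are skew.
Distance = |w · n| / |n| = |-800| / √23200 ≈ 5.2523.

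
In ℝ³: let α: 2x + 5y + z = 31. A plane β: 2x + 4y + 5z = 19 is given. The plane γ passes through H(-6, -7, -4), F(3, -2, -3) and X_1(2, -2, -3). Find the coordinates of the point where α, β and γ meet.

(-4, 8, -1)

HF = (9, 5, 1), HX_1 = (8, 5, 1); a normal to γ is HF × HX_1 = (0, -1, 5).
Using H: γ has equation -y + 5z = -13.
Solving the 3×3 linear system 2x + 5y + z = 31, 2x + 4y + 5z = 19, -y + 5z = -13 (e.g. by elimination or Cramer's rule, determinant = -2) gives (-4, 8, -1).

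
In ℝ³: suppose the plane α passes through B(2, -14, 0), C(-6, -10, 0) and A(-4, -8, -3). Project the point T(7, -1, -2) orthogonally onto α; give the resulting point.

BC = (-8, 4, 0), BA = (-6, 6, -3); a normal to α is BC × BA = (-12, -24, -24).
Using B: α has equation -12x - 24y - 24z = 312.
Foot = T − λn with λ = (n·T − d)/|n|² = (-12 − 312)/1296 = -1/4.
Foot = (7, -1, -2) − (-1/4)·(-12, -24, -24) = (4, -7, -8).

(4, -7, -8)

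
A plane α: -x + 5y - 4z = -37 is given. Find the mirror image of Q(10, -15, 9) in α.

λ = (n·Q − d)/|n|² = (-121 − (-37))/42 = -2.
Reflection = Q − 2λn = (10, -15, 9) − (-4)·(-1, 5, -4) = (6, 5, -7).

(6, 5, -7)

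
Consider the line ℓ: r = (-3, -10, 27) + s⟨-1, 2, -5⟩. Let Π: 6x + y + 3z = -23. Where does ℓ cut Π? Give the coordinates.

Substitute r = (-3, -10, 27) + t(-1, 2, -5) into the plane: 53 + (-19)t = -23, so t = 4.
Intersection: (-3, -10, 27) + 4·(-1, 2, -5) = (-7, -2, 7).

(-7, -2, 7)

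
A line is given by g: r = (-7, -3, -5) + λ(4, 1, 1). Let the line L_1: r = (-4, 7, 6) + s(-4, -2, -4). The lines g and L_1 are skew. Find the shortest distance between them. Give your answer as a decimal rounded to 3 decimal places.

5.466

Common perpendicular direction n = (4, 1, 1) × (-4, -2, -4) = (-2, 12, -4).
With w = (-4, 7, 6) − (-7, -3, -5) = (3, 10, 11), w · n = 70.
Distance = |w · n| / |n| = |70| / √164 ≈ 5.466.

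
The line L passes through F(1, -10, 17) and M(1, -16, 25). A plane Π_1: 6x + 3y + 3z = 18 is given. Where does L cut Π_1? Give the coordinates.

A direction vector for L is M − F = (0, -6, 8).
Substitute r = (1, -10, 17) + t(0, -6, 8) into the plane: 27 + 6t = 18, so t = -3/2.
Intersection: (1, -10, 17) + (-3/2)·(0, -6, 8) = (1, -1, 5).

(1, -1, 5)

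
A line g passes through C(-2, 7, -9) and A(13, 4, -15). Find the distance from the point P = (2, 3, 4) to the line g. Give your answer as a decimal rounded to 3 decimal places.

14.173

A direction vector for g is A − C = (15, -3, -6).
Taking (-2, 7, -9) on g with direction v = (15, -3, -6): w = P − (-2, 7, -9) = (4, -4, 13), and w × v = (63, 219, 48).
Distance = |w × v| / |v| = √54234 / √270 ≈ 14.173.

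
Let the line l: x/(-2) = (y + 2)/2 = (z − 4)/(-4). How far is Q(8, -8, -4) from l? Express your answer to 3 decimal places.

12.780

l has direction (-2, 2, -4) through (0, -2, 4).
Taking (0, -2, 4) on l with direction v = (-2, 2, -4): w = Q − (0, -2, 4) = (8, -6, -8), and w × v = (40, 48, 4).
Distance = |w × v| / |v| = √3920 / √24 ≈ 12.780.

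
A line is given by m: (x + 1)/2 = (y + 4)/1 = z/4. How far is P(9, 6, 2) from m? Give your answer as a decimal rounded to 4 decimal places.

11.6292

m has direction (2, 1, 4) through (-1, -4, 0).
Taking (-1, -4, 0) on m with direction v = (2, 1, 4): w = P − (-1, -4, 0) = (10, 10, 2), and w × v = (38, -36, -10).
Distance = |w × v| / |v| = √2840 / √21 ≈ 11.6292.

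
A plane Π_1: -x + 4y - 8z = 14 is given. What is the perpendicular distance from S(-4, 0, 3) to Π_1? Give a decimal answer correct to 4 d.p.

n·S − d = (-1)·(-4) + (4)·(0) + (-8)·(3) − 14 = -34; |n| = √81.
Distance = |-34| / √81 = 34/√81 ≈ 3.7778.

3.7778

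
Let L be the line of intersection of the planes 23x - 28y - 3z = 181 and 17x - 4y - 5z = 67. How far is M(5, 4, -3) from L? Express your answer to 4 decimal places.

8.7248

Direction of L: (23, -28, -3) × (17, -4, -5) = (128, 64, 384).
A point on L: solving the two plane equations with x = 1 gives (1, -5, -6).
Taking (1, -5, -6) on L with direction v = (128, 64, 384): w = M − (1, -5, -6) = (4, 9, 3), and w × v = (3264, -1152, -896).
Distance = |w × v| / |v| = √12783616 / √167936 ≈ 8.7248.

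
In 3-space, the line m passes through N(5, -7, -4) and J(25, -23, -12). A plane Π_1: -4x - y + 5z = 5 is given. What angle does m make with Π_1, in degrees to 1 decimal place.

36.7

A direction vector for m is J − N = (20, -16, -8).
sin θ = |n·v| / (|n||v|) = |-104| / (√42 · √720) = 0.59806.
θ ≈ 36.7°.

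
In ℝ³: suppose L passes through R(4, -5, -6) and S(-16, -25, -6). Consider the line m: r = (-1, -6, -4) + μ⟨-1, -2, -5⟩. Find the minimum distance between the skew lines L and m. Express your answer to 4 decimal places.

2.5205

A direction vector for L is S − R = (-20, -20, 0).
Common perpendicular direction n = (-20, -20, 0) × (-1, -2, -5) = (100, -100, 20).
With w = (-1, -6, -4) − (4, -5, -6) = (-5, -1, 2), w · n = -360.
Distance = |w · n| / |n| = |-360| / √20400 ≈ 2.5205.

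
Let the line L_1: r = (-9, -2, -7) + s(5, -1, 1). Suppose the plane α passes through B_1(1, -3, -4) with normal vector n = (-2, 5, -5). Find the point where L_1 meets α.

α: n·r = n·B_1 gives -2x + 5y - 5z = 3.
Substitute r = (-9, -2, -7) + t(5, -1, 1) into the plane: 43 + (-20)t = 3, so t = 2.
Intersection: (-9, -2, -7) + 2·(5, -1, 1) = (1, -4, -5).

(1, -4, -5)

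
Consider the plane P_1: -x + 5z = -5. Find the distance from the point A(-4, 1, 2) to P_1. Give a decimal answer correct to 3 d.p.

n·A − d = (-1)·(-4) + (0)·(1) + (5)·(2) − (-5) = 19; |n| = √26.
Distance = |19| / √26 = 19/√26 ≈ 3.726.

3.726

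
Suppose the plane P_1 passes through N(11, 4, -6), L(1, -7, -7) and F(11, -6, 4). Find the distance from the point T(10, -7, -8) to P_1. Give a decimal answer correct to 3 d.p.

6.362

NL = (-10, -11, -1), NF = (0, -10, 10); a normal to P_1 is NL × NF = (-120, 100, 100).
Using N: P_1 has equation -120x + 100y + 100z = -1520.
n·T − d = (-120)·(10) + (100)·(-7) + (100)·(-8) − (-1520) = -1180; |n| = √34400.
Distance = |-1180| / √34400 = 1180/√34400 ≈ 6.362.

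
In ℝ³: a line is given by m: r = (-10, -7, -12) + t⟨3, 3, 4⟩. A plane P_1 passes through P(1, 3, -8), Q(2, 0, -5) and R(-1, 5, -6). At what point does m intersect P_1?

(-1, 2, 0)

PQ = (1, -3, 3), PR = (-2, 2, 2); a normal to P_1 is PQ × PR = (-12, -8, -4).
Using P: P_1 has equation -12x - 8y - 4z = -4.
Substitute r = (-10, -7, -12) + t(3, 3, 4) into the plane: 224 + (-76)t = -4, so t = 3.
Intersection: (-10, -7, -12) + 3·(3, 3, 4) = (-1, 2, 0).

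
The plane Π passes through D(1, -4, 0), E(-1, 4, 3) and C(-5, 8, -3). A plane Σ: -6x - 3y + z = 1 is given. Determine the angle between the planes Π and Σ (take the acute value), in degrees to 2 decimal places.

DE = (-2, 8, 3), DC = (-6, 12, -3); a normal to Π is DE × DC = (-60, -24, 24).
Using D: Π has equation -60x - 24y + 24z = 36.
cos θ = |n₁·n₂| / (|n₁||n₂|) = |456| / (√4752 · √46).
θ = arccos(0.97532) ≈ 12.76°.

12.76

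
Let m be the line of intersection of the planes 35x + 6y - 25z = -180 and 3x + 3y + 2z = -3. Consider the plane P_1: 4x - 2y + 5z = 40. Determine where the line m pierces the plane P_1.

(0, -5, 6)

Direction of m: (35, 6, -25) × (3, 3, 2) = (87, -145, 87).
A point on m: solving the two plane equations with x = 3 gives (3, -10, 9).
Substitute r = (3, -10, 9) + t(87, -145, 87) into the plane: 77 + 1073t = 40, so t = -1/29.
Intersection: (3, -10, 9) + (-1/29)·(87, -145, 87) = (0, -5, 6).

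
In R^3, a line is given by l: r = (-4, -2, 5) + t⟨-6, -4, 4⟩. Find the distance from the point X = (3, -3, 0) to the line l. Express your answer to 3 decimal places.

5.053

Taking (-4, -2, 5) on l with direction v = (-6, -4, 4): w = X − (-4, -2, 5) = (7, -1, -5), and w × v = (-24, 2, -34).
Distance = |w × v| / |v| = √1736 / √68 ≈ 5.053.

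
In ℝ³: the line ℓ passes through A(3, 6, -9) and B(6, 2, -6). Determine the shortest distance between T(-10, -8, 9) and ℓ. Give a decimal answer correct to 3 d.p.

A direction vector for ℓ is B − A = (3, -4, 3).
Taking (3, 6, -9) on ℓ with direction v = (3, -4, 3): w = T − (3, 6, -9) = (-13, -14, 18), and w × v = (30, 93, 94).
Distance = |w × v| / |v| = √18385 / √34 ≈ 23.254.

23.254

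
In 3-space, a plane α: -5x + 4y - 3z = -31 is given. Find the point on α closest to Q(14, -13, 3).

(4, -5, -3)

Foot = Q − λn with λ = (n·Q − d)/|n|² = (-131 − (-31))/50 = -2.
Foot = (14, -13, 3) − (-2)·(-5, 4, -3) = (4, -5, -3).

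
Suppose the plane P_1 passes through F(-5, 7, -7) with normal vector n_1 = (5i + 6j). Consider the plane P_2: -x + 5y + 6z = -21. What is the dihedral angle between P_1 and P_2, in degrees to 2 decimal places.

66.01

P_1: n_1·r = n_1·F gives 5x + 6y = 17.
cos θ = |n₁·n₂| / (|n₁||n₂|) = |25| / (√61 · √62).
θ = arccos(0.40652) ≈ 66.01°.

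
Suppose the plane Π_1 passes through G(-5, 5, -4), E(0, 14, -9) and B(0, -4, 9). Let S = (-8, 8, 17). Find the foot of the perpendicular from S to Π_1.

(0, -2, 7)

GE = (5, 9, -5), GB = (5, -9, 13); a normal to Π_1 is GE × GB = (72, -90, -90).
Using G: Π_1 has equation 72x - 90y - 90z = -450.
Foot = S − λn with λ = (n·S − d)/|n|² = (-2826 − (-450))/21384 = -1/9.
Foot = (-8, 8, 17) − (-1/9)·(72, -90, -90) = (0, -2, 7).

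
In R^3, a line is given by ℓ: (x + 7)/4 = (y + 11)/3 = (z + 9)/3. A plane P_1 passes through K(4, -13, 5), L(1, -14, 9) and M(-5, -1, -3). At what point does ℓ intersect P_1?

ℓ has direction (4, 3, 3) through (-7, -11, -9).
KL = (-3, -1, 4), KM = (-9, 12, -8); a normal to P_1 is KL × KM = (-40, -60, -45).
Using K: P_1 has equation -40x - 60y - 45z = 395.
Substitute r = (-7, -11, -9) + t(4, 3, 3) into the plane: 1345 + (-475)t = 395, so t = 2.
Intersection: (-7, -11, -9) + 2·(4, 3, 3) = (1, -5, -3).

(1, -5, -3)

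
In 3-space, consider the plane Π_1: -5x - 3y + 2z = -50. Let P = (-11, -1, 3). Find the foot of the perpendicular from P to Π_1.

(4, 8, -3)

Foot = P − λn with λ = (n·P − d)/|n|² = (64 − (-50))/38 = 3.
Foot = (-11, -1, 3) − 3·(-5, -3, 2) = (4, 8, -3).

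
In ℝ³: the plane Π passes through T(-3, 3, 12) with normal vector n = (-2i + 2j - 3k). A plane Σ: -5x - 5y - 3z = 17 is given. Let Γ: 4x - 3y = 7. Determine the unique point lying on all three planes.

Π: n·r = n·T gives -2x + 2y - 3z = -24.
Solving the 3×3 linear system -2x + 2y - 3z = -24, -5x - 5y - 3z = 17, 4x - 3y = 7 (e.g. by elimination or Cramer's rule, determinant = -111) gives (-2, -5, 6).

(-2, -5, 6)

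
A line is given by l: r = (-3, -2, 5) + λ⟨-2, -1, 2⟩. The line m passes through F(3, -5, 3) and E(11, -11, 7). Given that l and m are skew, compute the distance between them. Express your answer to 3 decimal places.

A direction vector for m is E − F = (8, -6, 4).
Common perpendicular direction n = (-2, -1, 2) × (8, -6, 4) = (8, 24, 20).
With w = (3, -5, 3) − (-3, -2, 5) = (6, -3, -2), w · n = -64.
Distance = |w · n| / |n| = |-64| / √1040 ≈ 1.985.

1.985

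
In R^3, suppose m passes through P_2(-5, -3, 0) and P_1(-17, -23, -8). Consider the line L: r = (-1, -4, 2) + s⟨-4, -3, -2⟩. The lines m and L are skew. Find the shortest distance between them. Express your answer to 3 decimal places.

0.674

A direction vector for m is P_1 − P_2 = (-12, -20, -8).
Common perpendicular direction n = (-12, -20, -8) × (-4, -3, -2) = (16, 8, -44).
With w = (-1, -4, 2) − (-5, -3, 0) = (4, -1, 2), w · n = -32.
Distance = |w · n| / |n| = |-32| / √2256 ≈ 0.674.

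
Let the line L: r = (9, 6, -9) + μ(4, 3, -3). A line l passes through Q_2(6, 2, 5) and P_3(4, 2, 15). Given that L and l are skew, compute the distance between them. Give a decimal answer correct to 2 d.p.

A direction vector for l is P_3 − Q_2 = (-2, 0, 10).
Common perpendicular direction n = (4, 3, -3) × (-2, 0, 10) = (30, -34, 6).
With w = (6, 2, 5) − (9, 6, -9) = (-3, -4, 14), w · n = 130.
Distance = |w · n| / |n| = |130| / √2092 ≈ 2.84.

2.84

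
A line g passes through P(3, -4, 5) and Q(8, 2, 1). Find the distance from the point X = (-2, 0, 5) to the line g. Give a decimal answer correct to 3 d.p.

A direction vector for g is Q − P = (5, 6, -4).
Taking (3, -4, 5) on g with direction v = (5, 6, -4): w = X − (3, -4, 5) = (-5, 4, 0), and w × v = (-16, -20, -50).
Distance = |w × v| / |v| = √3156 / √77 ≈ 6.402.

6.402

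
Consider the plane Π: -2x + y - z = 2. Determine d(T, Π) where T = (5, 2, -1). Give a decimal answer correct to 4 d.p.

3.6742

n·T − d = (-2)·(5) + (1)·(2) + (-1)·(-1) − 2 = -9; |n| = √6.
Distance = |-9| / √6 = 9/√6 ≈ 3.6742.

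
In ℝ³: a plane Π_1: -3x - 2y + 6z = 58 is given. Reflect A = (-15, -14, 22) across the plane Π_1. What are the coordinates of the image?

(3, -2, -14)

λ = (n·A − d)/|n|² = (205 − 58)/49 = 3.
Reflection = A − 2λn = (-15, -14, 22) − 6·(-3, -2, 6) = (3, -2, -14).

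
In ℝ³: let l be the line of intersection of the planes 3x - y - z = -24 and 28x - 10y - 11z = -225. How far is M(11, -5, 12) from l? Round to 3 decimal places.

21.917

Direction of l: (3, -1, -1) × (28, -10, -11) = (1, 5, -2).
A point on l: solving the two plane equations with x = -6 gives (-6, 9, -3).
Taking (-6, 9, -3) on l with direction v = (1, 5, -2): w = M − (-6, 9, -3) = (17, -14, 15), and w × v = (-47, 49, 99).
Distance = |w × v| / |v| = √14411 / √30 ≈ 21.917.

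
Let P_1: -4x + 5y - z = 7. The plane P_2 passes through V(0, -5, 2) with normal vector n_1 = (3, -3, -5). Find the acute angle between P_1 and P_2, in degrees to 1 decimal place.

58.8

P_2: n_1·r = n_1·V gives 3x - 3y - 5z = 5.
cos θ = |n₁·n₂| / (|n₁||n₂|) = |-22| / (√42 · √43).
θ = arccos(0.51768) ≈ 58.8°.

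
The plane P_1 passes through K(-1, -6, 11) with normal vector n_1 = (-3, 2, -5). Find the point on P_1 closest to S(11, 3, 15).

P_1: n_1·r = n_1·K gives -3x + 2y - 5z = -64.
Foot = S − λn with λ = (n·S − d)/|n|² = (-102 − (-64))/38 = -1.
Foot = (11, 3, 15) − (-1)·(-3, 2, -5) = (8, 5, 10).

(8, 5, 10)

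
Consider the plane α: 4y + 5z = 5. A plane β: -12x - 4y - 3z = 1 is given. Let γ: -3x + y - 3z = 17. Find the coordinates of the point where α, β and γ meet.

Solving the 3×3 linear system 4y + 5z = 5, -12x - 4y - 3z = 1, -3x + y - 3z = 17 (e.g. by elimination or Cramer's rule, determinant = -228) gives (-1, 5, -3).

(-1, 5, -3)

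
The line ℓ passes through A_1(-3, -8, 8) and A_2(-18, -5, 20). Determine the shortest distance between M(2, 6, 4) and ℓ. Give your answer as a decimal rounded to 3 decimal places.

14.820

A direction vector for ℓ is A_2 − A_1 = (-15, 3, 12).
Taking (-3, -8, 8) on ℓ with direction v = (-15, 3, 12): w = M − (-3, -8, 8) = (5, 14, -4), and w × v = (180, 0, 225).
Distance = |w × v| / |v| = √83025 / √378 ≈ 14.820.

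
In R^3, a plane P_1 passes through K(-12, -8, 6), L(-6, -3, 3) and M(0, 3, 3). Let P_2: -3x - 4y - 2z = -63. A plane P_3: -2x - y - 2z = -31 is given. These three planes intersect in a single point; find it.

KL = (6, 5, -3), KM = (12, 11, -3); a normal to P_1 is KL × KM = (18, -18, 6).
Using K: P_1 has equation 18x - 18y + 6z = -36.
Solving the 3×3 linear system 18x - 18y + 6z = -36, -3x - 4y - 2z = -63, -2x - y - 2z = -31 (e.g. by elimination or Cramer's rule, determinant = 114) gives (5, 9, 6).

(5, 9, 6)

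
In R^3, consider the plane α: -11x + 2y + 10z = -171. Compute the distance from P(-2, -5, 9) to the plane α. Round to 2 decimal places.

n·P − d = (-11)·(-2) + (2)·(-5) + (10)·(9) − (-171) = 273; |n| = √225.
Distance = |273| / √225 = 273/√225 ≈ 18.20.

18.20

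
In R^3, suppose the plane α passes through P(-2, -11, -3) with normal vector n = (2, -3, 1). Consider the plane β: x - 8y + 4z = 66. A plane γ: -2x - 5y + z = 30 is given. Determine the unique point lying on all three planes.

(2, -6, 4)

α: n·r = n·P gives 2x - 3y + z = 26.
Solving the 3×3 linear system 2x - 3y + z = 26, x - 8y + 4z = 66, -2x - 5y + z = 30 (e.g. by elimination or Cramer's rule, determinant = 30) gives (2, -6, 4).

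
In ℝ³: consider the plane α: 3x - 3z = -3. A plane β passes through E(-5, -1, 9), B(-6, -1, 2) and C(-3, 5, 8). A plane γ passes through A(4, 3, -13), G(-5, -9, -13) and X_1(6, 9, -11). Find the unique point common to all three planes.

EB = (-1, 0, -7), EC = (2, 6, -1); a normal to β is EB × EC = (42, -15, -6).
Using E: β has equation 42x - 15y - 6z = -249.
AG = (-9, -12, 0), AX_1 = (2, 6, 2); a normal to γ is AG × AX_1 = (-24, 18, -30).
Using A: γ has equation -24x + 18y - 30z = 348.
Solving the 3×3 linear system 3x - 3z = -3, 42x - 15y - 6z = -249, -24x + 18y - 30z = 348 (e.g. by elimination or Cramer's rule, determinant = 486) gives (-8, -3, -7).

(-8, -3, -7)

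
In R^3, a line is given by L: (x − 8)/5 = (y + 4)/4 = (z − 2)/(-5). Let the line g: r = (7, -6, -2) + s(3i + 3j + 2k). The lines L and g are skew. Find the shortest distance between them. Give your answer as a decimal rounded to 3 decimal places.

0.440

L has direction (5, 4, -5) through (8, -4, 2).
Common perpendicular direction n = (5, 4, -5) × (3, 3, 2) = (23, -25, 3).
With w = (7, -6, -2) − (8, -4, 2) = (-1, -2, -4), w · n = 15.
Distance = |w · n| / |n| = |15| / √1163 ≈ 0.440.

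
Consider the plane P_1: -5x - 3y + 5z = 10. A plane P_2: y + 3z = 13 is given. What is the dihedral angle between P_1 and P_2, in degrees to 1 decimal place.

60.4

cos θ = |n₁·n₂| / (|n₁||n₂|) = |12| / (√59 · √10).
θ = arccos(0.49403) ≈ 60.4°.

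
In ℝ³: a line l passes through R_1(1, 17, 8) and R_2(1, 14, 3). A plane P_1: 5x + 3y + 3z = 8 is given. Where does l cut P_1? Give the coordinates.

A direction vector for l is R_2 − R_1 = (0, -3, -5).
Substitute r = (1, 17, 8) + t(0, -3, -5) into the plane: 80 + (-24)t = 8, so t = 3.
Intersection: (1, 17, 8) + 3·(0, -3, -5) = (1, 8, -7).

(1, 8, -7)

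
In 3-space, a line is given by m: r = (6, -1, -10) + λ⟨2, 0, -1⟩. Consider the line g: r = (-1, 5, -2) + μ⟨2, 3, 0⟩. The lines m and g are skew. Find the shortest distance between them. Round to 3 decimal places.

2.143

Common perpendicular direction n = (2, 0, -1) × (2, 3, 0) = (3, -2, 6).
With w = (-1, 5, -2) − (6, -1, -10) = (-7, 6, 8), w · n = 15.
Distance = |w · n| / |n| = |15| / √49 ≈ 2.143.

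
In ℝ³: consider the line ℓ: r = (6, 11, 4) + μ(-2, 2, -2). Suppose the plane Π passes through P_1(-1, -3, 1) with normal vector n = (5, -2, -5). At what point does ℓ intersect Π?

(10, 7, 8)

Π: n·r = n·P_1 gives 5x - 2y - 5z = -4.
Substitute r = (6, 11, 4) + t(-2, 2, -2) into the plane: -12 + (-4)t = -4, so t = -2.
Intersection: (6, 11, 4) + (-2)·(-2, 2, -2) = (10, 7, 8).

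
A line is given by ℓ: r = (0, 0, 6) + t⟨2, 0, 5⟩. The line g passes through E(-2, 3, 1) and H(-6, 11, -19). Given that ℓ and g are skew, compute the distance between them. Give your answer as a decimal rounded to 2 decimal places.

1.26

A direction vector for g is H − E = (-4, 8, -20).
Common perpendicular direction n = (2, 0, 5) × (-4, 8, -20) = (-40, 20, 16).
With w = (-2, 3, 1) − (0, 0, 6) = (-2, 3, -5), w · n = 60.
Distance = |w · n| / |n| = |60| / √2256 ≈ 1.26.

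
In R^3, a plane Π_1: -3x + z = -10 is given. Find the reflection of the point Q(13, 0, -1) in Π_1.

(-5, 0, 5)

λ = (n·Q − d)/|n|² = (-40 − (-10))/10 = -3.
Reflection = Q − 2λn = (13, 0, -1) − (-6)·(-3, 0, 1) = (-5, 0, 5).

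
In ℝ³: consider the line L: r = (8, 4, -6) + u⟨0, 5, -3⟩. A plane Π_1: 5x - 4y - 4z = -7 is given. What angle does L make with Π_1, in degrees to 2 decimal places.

sin θ = |n·v| / (|n||v|) = |-8| / (√57 · √34) = 0.18172.
θ ≈ 10.47°.

10.47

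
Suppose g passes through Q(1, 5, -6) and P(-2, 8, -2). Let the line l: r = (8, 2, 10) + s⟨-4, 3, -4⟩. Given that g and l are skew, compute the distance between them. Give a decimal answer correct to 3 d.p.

A direction vector for g is P − Q = (-3, 3, 4).
Common perpendicular direction n = (-3, 3, 4) × (-4, 3, -4) = (-24, -28, 3).
With w = (8, 2, 10) − (1, 5, -6) = (7, -3, 16), w · n = -36.
Distance = |w · n| / |n| = |-36| / √1369 ≈ 0.973.

0.973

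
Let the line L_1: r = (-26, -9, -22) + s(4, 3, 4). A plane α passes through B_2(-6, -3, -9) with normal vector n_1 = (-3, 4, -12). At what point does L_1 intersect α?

(-10, 3, -6)

α: n_1·r = n_1·B_2 gives -3x + 4y - 12z = 114.
Substitute r = (-26, -9, -22) + t(4, 3, 4) into the plane: 306 + (-48)t = 114, so t = 4.
Intersection: (-26, -9, -22) + 4·(4, 3, 4) = (-10, 3, -6).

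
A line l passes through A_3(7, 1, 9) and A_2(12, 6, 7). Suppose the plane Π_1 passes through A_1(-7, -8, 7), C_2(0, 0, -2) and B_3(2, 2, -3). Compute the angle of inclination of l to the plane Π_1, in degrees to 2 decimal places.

0.52

A direction vector for l is A_2 − A_3 = (5, 5, -2).
A_1C_2 = (7, 8, -9), A_1B_3 = (9, 10, -10); a normal to Π_1 is A_1C_2 × A_1B_3 = (10, -11, -2).
Using A_1: Π_1 has equation 10x - 11y - 2z = 4.
sin θ = |n·v| / (|n||v|) = |-1| / (√225 · √54) = 0.00907.
θ ≈ 0.52°.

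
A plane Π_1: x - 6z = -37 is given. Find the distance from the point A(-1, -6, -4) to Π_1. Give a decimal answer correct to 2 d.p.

9.86

n·A − d = (1)·(-1) + (0)·(-6) + (-6)·(-4) − (-37) = 60; |n| = √37.
Distance = |60| / √37 = 60/√37 ≈ 9.86.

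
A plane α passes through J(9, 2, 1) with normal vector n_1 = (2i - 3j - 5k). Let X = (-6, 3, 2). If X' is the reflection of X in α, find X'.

α: n_1·r = n_1·J gives 2x - 3y - 5z = 7.
λ = (n·X − d)/|n|² = (-31 − 7)/38 = -1.
Reflection = X − 2λn = (-6, 3, 2) − (-2)·(2, -3, -5) = (-2, -3, -8).

(-2, -3, -8)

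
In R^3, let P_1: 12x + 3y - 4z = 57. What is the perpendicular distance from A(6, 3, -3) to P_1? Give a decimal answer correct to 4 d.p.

n·A − d = (12)·(6) + (3)·(3) + (-4)·(-3) − 57 = 36; |n| = √169.
Distance = |36| / √169 = 36/√169 ≈ 2.7692.

2.7692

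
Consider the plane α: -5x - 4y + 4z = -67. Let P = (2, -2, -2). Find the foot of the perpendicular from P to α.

(7, 2, -6)

Foot = P − λn with λ = (n·P − d)/|n|² = (-10 − (-67))/57 = 1.
Foot = (2, -2, -2) − 1·(-5, -4, 4) = (7, 2, -6).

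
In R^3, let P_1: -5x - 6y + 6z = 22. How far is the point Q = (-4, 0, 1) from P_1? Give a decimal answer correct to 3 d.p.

n·Q − d = (-5)·(-4) + (-6)·(0) + (6)·(1) − 22 = 4; |n| = √97.
Distance = |4| / √97 = 4/√97 ≈ 0.406.

0.406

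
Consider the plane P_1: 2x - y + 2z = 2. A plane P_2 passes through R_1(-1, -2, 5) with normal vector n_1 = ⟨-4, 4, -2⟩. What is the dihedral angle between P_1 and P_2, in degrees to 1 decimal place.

27.3

P_2: n_1·r = n_1·R_1 gives -4x + 4y - 2z = -14.
cos θ = |n₁·n₂| / (|n₁||n₂|) = |-16| / (√9 · √36).
θ = arccos(0.88889) ≈ 27.3°.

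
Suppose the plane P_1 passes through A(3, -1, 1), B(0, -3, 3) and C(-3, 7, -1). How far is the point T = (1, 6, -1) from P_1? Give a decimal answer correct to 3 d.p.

AB = (-3, -2, 2), AC = (-6, 8, -2); a normal to P_1 is AB × AC = (-12, -18, -36).
Using A: P_1 has equation -12x - 18y - 36z = -54.
n·T − d = (-12)·(1) + (-18)·(6) + (-36)·(-1) − (-54) = -30; |n| = √1764.
Distance = |-30| / √1764 = 30/√1764 ≈ 0.714.

0.714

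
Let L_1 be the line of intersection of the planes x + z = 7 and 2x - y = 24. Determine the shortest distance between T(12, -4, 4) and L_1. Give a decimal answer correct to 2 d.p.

6.99

Direction of L_1: (1, 0, 1) × (2, -1, 0) = (1, 2, -1).
A point on L_1: solving the two plane equations with x = 8 gives (8, -8, -1).
Taking (8, -8, -1) on L_1 with direction v = (1, 2, -1): w = T − (8, -8, -1) = (4, 4, 5), and w × v = (-14, 9, 4).
Distance = |w × v| / |v| = √293 / √6 ≈ 6.99.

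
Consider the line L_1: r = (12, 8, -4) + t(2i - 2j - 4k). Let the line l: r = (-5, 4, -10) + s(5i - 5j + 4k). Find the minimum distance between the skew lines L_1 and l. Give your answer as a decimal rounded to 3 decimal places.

14.849

Common perpendicular direction n = (2, -2, -4) × (5, -5, 4) = (-28, -28, 0).
With w = (-5, 4, -10) − (12, 8, -4) = (-17, -4, -6), w · n = 588.
Distance = |w · n| / |n| = |588| / √1568 ≈ 14.849.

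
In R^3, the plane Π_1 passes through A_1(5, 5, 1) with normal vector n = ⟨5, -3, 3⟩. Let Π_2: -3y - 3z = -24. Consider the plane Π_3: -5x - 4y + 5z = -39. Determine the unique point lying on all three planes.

(5, 6, 2)

Π_1: n·r = n·A_1 gives 5x - 3y + 3z = 13.
Solving the 3×3 linear system 5x - 3y + 3z = 13, -3y - 3z = -24, -5x - 4y + 5z = -39 (e.g. by elimination or Cramer's rule, determinant = -225) gives (5, 6, 2).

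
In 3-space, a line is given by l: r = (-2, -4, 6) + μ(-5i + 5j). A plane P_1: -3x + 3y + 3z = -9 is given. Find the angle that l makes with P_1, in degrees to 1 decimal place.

sin θ = |n·v| / (|n||v|) = |30| / (√27 · √50) = 0.81650.
θ ≈ 54.7°.

54.7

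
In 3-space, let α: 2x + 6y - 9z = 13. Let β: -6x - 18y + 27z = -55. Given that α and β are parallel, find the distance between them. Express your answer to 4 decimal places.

Rescale β by 1/(-3): 2x + 6y - 9z = 55/3. Then distance = |13 − (55/3)| / √121 ≈ 0.4848.

0.4848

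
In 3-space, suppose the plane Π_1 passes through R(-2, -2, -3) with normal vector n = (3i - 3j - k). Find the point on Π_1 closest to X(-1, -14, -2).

Π_1: n·r = n·R gives 3x - 3y - z = 3.
Foot = X − λn with λ = (n·X − d)/|n|² = (41 − 3)/19 = 2.
Foot = (-1, -14, -2) − 2·(3, -3, -1) = (-7, -8, 0).

(-7, -8, 0)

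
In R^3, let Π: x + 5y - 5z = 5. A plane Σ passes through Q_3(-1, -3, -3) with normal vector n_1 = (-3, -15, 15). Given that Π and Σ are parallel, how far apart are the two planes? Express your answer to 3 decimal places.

Σ: n_1·r = n_1·Q_3 gives -3x - 15y + 15z = 3.
Rescale Σ by 1/(-3): x + 5y - 5z = -1. Then distance = |5 − (-1)| / √51 ≈ 0.840.

0.840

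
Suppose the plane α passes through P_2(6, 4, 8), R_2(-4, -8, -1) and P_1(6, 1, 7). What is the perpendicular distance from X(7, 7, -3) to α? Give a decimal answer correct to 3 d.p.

P_2R_2 = (-10, -12, -9), P_2P_1 = (0, -3, -1); a normal to α is P_2R_2 × P_2P_1 = (-15, -10, 30).
Using P_2: α has equation -15x - 10y + 30z = 110.
n·X − d = (-15)·(7) + (-10)·(7) + (30)·(-3) − 110 = -375; |n| = √1225.
Distance = |-375| / √1225 = 375/√1225 ≈ 10.714.

10.714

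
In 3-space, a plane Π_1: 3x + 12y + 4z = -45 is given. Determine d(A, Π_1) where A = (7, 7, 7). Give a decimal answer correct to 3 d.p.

13.692

n·A − d = (3)·(7) + (12)·(7) + (4)·(7) − (-45) = 178; |n| = √169.
Distance = |178| / √169 = 178/√169 ≈ 13.692.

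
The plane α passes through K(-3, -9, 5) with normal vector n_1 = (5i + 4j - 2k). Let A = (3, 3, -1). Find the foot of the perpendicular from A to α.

α: n_1·r = n_1·K gives 5x + 4y - 2z = -61.
Foot = A − λn with λ = (n·A − d)/|n|² = (29 − (-61))/45 = 2.
Foot = (3, 3, -1) − 2·(5, 4, -2) = (-7, -5, 3).

(-7, -5, 3)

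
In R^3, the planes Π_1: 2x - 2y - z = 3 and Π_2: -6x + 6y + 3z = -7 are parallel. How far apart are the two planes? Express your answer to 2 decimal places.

0.22

Rescale Π_2 by 1/(-3): 2x - 2y - z = 7/3. Then distance = |3 − (7/3)| / √9 ≈ 0.22.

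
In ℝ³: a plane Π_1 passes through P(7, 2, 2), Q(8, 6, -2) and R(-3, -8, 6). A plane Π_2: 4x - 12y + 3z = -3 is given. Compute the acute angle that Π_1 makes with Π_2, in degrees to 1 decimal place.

50.2

PQ = (1, 4, -4), PR = (-10, -10, 4); a normal to Π_1 is PQ × PR = (-24, 36, 30).
Using P: Π_1 has equation -24x + 36y + 30z = -36.
cos θ = |n₁·n₂| / (|n₁||n₂|) = |-438| / (√2772 · √169).
θ = arccos(0.63993) ≈ 50.2°.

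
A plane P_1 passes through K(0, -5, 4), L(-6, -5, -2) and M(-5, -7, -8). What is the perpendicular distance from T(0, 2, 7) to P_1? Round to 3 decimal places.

5.695

KL = (-6, 0, -6), KM = (-5, -2, -12); a normal to P_1 is KL × KM = (-12, -42, 12).
Using K: P_1 has equation -12x - 42y + 12z = 258.
n·T − d = (-12)·(0) + (-42)·(2) + (12)·(7) − 258 = -258; |n| = √2052.
Distance = |-258| / √2052 = 258/√2052 ≈ 5.695.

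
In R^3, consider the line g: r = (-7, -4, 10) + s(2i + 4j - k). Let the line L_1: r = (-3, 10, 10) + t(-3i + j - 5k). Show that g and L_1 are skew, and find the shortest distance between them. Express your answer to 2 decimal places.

Common perpendicular direction n = (2, 4, -1) × (-3, 1, -5) = (-19, 13, 14).
With w = (-3, 10, 10) − (-7, -4, 10) = (4, 14, 0), w · n = 106.
Since n ≠ 0 the lines are not parallel, and w · n = 106 ≠ 0 so they do not intersect; hence they are skew.
Distance = |w · n| / |n| = |106| / √726 ≈ 3.93.

3.93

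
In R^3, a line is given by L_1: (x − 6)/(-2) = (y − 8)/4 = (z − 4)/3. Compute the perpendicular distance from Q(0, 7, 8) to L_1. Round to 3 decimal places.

6.262

L_1 has direction (-2, 4, 3) through (6, 8, 4).
Taking (6, 8, 4) on L_1 with direction v = (-2, 4, 3): w = Q − (6, 8, 4) = (-6, -1, 4), and w × v = (-19, 10, -26).
Distance = |w × v| / |v| = √1137 / √29 ≈ 6.262.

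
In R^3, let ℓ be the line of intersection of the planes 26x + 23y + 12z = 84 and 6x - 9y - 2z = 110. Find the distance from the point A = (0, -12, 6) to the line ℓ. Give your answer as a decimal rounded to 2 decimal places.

8.32

Direction of ℓ: (26, 23, 12) × (6, -9, -2) = (62, 124, -372).
A point on ℓ: solving the two plane equations with x = 7 gives (7, -10, 11).
Taking (7, -10, 11) on ℓ with direction v = (62, 124, -372): w = A − (7, -10, 11) = (-7, -2, -5), and w × v = (1364, -2914, -744).
Distance = |w × v| / |v| = √10905428 / √157604 ≈ 8.32.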